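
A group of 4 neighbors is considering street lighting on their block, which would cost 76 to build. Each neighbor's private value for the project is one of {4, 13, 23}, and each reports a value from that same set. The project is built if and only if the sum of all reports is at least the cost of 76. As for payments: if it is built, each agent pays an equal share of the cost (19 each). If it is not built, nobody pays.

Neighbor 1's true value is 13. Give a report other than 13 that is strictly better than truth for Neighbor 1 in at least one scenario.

4

Suppose Neighbor 2 reports 23, Neighbor 3 reports 23 and Neighbor 4 reports 23.
Report 13: project built, pays 19, utility 13 - 19 = -6.
Report 4: project not built, utility 0.
So reporting 4 beats truth here (0 > -6).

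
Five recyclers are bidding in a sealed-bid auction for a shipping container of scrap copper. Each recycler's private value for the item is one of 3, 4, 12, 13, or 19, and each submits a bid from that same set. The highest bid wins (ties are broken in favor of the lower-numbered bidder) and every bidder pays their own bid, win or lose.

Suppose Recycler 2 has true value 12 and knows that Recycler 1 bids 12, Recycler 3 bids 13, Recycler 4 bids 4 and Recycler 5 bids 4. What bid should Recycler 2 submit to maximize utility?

13

Bid 3: loses but pays 3, utility -3.
Bid 4: loses but pays 4, utility -4.
Bid 12: loses but pays 12, utility -12.
Bid 13: wins, pays 13, utility 12 - 13 = -1.
Bid 19: wins, pays 19, utility 12 - 19 = -7.
The best choice is 13 with utility -1.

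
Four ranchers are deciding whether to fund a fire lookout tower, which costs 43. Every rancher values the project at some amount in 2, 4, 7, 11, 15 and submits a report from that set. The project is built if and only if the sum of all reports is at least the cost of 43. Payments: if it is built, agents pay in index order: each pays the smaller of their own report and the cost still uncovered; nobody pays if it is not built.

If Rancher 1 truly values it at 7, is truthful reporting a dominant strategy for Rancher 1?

No

Consider the case where Rancher 2 reports 11, Rancher 3 reports 15 and Rancher 4 reports 15.
Truthful report 7: project built, pays 7, utility 7 - 7 = 0.
Report 2 instead: project built, pays 2, utility 7 - 2 = 5.
Since 5 > 0, reporting 2 is strictly better here, so truthful reporting is not dominant.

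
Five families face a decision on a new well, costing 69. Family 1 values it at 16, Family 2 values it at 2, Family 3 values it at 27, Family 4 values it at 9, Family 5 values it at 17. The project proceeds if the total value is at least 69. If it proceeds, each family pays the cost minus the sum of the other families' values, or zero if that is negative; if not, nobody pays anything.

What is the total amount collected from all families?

61

Total value 71 ≥ cost 69, so it is built.
Family 1: others sum to 55; max(0, 69 - 55) = 14.
Family 2: others sum to 69; max(0, 69 - 69) = 0.
Family 3: others sum to 44; max(0, 69 - 44) = 25.
Family 4: others sum to 62; max(0, 69 - 62) = 7.
Family 5: others sum to 54; max(0, 69 - 54) = 15.
Total collected = 14 + 0 + 25 + 7 + 15 = 61.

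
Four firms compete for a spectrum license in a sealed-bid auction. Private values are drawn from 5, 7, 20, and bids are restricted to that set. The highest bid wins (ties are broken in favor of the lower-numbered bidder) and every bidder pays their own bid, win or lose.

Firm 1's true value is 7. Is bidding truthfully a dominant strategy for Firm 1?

Consider the case where Firm 2 bids 5, Firm 3 bids 5 and Firm 4 bids 5.
Truthful bid 7: wins, pays 7, utility 7 - 7 = 0.
Bid 5 instead: wins, pays 5, utility 7 - 5 = 2.
Since 2 > 0, bidding 5 is strictly better here, so truthful bidding is not dominant.

No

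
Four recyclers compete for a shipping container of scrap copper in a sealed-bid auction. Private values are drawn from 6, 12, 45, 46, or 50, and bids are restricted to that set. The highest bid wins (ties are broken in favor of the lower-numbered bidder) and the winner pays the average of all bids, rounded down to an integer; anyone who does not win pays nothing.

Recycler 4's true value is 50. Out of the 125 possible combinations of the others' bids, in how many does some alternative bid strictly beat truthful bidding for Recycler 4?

Others bid (6, 6, 6): truth gives 33; bid 12 gives 43 > 33. Violating.
Others bid (6, 6, 12): truth gives 32; bid 45 gives 33 > 32. Violating.
Others bid (6, 6, 45): truth gives 24; bid 46 gives 25 > 24. Violating.
Others bid (6, 12, 6): truth gives 32; bid 45 gives 33 > 32. Violating.
Others bid (6, 6, 46): truth gives 23; no alternative beats it.
Others bid (6, 6, 50): truth gives 0; no alternative beats it.
(Checking all 125 profiles: 27 have a profitable deviation, 98 do not.)

27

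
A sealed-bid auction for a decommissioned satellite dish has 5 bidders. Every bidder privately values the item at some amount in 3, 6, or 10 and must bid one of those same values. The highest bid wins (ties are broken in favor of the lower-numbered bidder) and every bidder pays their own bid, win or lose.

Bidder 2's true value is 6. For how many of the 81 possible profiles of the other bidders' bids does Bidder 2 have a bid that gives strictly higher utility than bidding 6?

Others bid (3, 3, 3, 10): truth gives -6; bid 3 gives -3 > -6. Violating.
Others bid (3, 3, 6, 10): truth gives -6; bid 3 gives -3 > -6. Violating.
Others bid (3, 3, 10, 3): truth gives -6; bid 3 gives -3 > -6. Violating.
Others bid (3, 3, 10, 6): truth gives -6; bid 3 gives -3 > -6. Violating.
Others bid (3, 3, 3, 3): truth gives 0; no alternative beats it.
Others bid (3, 3, 3, 6): truth gives 0; no alternative beats it.
(Checking all 81 profiles: 73 have a profitable deviation, 8 do not.)

73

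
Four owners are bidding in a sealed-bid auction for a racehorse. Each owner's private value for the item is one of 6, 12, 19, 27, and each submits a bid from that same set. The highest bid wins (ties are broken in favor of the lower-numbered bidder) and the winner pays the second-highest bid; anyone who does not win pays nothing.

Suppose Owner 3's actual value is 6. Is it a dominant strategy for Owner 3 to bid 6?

Check each profile of the others' bids and compare truth against every alternative bid.
Others bid (6, 6, 12): truth gives 0, best alternative gives -6.
Others bid (6, 6, 6): truth gives 0, best alternative gives 0.
Others bid (6, 6, 19): truth gives 0, best alternative gives 0.
Others bid (6, 6, 27): truth gives 0, best alternative gives 0.
Others bid (6, 12, 6): truth gives 0, best alternative gives 0.
Others bid (6, 12, 12): truth gives 0, best alternative gives 0.
(Remaining 58 profiles checked similarly; truth is weakly best in each.)
In every case the truthful bid is at least as good as any alternative, so it is a dominant strategy.

Yes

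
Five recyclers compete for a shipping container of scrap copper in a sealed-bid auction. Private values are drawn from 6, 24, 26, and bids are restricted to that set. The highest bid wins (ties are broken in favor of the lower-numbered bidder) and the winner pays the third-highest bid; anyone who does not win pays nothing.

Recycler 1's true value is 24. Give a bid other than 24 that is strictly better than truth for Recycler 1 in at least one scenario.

26

Suppose Recycler 2 bids 6, Recycler 3 bids 6, Recycler 4 bids 6 and Recycler 5 bids 26.
Bid 24: loses, pays 0, utility 0.
Bid 26: wins, pays 6, utility 24 - 6 = 18.
So bidding 26 beats truth here (18 > 0).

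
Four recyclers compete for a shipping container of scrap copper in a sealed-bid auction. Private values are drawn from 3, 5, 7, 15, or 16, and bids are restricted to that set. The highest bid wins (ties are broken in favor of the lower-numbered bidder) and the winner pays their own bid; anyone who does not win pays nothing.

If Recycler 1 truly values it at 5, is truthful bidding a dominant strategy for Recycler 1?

Consider the case where Recycler 2 bids 3, Recycler 3 bids 3 and Recycler 4 bids 3.
Truthful bid 5: wins, pays 5, utility 5 - 5 = 0.
Bid 3 instead: wins, pays 3, utility 5 - 3 = 2.
Since 2 > 0, bidding 3 is strictly better here, so truthful bidding is not dominant.

No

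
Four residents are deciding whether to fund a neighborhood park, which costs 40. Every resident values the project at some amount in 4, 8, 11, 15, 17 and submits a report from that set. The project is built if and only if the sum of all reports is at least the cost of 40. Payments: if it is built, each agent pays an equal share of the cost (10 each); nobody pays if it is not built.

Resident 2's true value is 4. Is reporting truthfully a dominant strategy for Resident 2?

Yes

Check each profile of the others' reports and compare truth against every alternative report.
Others report (4, 11, 17): truth gives 0, best alternative gives -6.
Others report (4, 15, 15): truth gives 0, best alternative gives -6.
Others report (4, 17, 11): truth gives 0, best alternative gives -6.
Others report (8, 8, 17): truth gives 0, best alternative gives -6.
Others report (8, 11, 15): truth gives 0, best alternative gives -6.
Others report (8, 15, 11): truth gives 0, best alternative gives -6.
(Remaining 119 profiles checked similarly; truth is weakly best in each.)
In every case the truthful report is at least as good as any alternative, so it is a dominant strategy.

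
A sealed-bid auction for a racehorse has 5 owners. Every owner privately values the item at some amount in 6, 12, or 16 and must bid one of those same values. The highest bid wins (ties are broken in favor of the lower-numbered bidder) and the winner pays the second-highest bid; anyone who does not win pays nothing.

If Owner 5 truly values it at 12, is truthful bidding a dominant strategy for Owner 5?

Yes

Check each profile of the others' bids and compare truth against every alternative bid.
Others bid (6, 6, 6, 6): truth gives 6, best alternative gives 6.
Others bid (6, 6, 6, 12): truth gives 0, best alternative gives 0.
Others bid (6, 6, 6, 16): truth gives 0, best alternative gives 0.
Others bid (6, 6, 12, 6): truth gives 0, best alternative gives 0.
Others bid (6, 6, 12, 12): truth gives 0, best alternative gives 0.
Others bid (6, 6, 12, 16): truth gives 0, best alternative gives 0.
(Remaining 75 profiles checked similarly; truth is weakly best in each.)
In every case the truthful bid is at least as good as any alternative, so it is a dominant strategy.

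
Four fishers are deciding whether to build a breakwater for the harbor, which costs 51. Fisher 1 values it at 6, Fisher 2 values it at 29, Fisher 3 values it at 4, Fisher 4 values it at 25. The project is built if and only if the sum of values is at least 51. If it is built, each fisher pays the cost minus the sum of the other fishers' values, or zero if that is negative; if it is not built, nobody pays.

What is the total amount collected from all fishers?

28

Total value 64 ≥ cost 51, so it is built.
Fisher 1: others sum to 58; max(0, 51 - 58) = 0.
Fisher 2: others sum to 35; max(0, 51 - 35) = 16.
Fisher 3: others sum to 60; max(0, 51 - 60) = 0.
Fisher 4: others sum to 39; max(0, 51 - 39) = 12.
Total collected = 0 + 16 + 0 + 12 = 28.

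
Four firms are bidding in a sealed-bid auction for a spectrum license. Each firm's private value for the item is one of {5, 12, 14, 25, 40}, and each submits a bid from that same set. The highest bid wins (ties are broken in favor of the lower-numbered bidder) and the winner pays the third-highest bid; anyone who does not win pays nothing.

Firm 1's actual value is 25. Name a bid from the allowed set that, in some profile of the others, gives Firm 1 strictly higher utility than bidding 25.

40

Suppose Firm 2 bids 5, Firm 3 bids 5 and Firm 4 bids 40.
Bid 25: loses, pays 0, utility 0.
Bid 40: wins, pays 5, utility 25 - 5 = 20.
So bidding 40 beats truth here (20 > 0).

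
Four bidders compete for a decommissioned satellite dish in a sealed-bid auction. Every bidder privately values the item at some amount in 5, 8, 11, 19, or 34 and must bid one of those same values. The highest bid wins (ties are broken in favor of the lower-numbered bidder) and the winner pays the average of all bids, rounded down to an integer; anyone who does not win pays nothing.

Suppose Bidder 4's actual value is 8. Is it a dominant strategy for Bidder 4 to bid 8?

Consider the case where Bidder 1 bids 5, Bidder 2 bids 5 and Bidder 3 bids 8.
Truthful bid 8: loses, pays 0, utility 0.
Bid 11 instead: wins, pays 7, utility 8 - 7 = 1.
Since 1 > 0, bidding 11 is strictly better here, so truthful bidding is not dominant.

No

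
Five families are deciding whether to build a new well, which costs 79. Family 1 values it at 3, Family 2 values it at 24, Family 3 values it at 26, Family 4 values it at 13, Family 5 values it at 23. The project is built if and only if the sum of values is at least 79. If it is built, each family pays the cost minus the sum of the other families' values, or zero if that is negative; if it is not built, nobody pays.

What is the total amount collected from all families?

Total value 89 ≥ cost 79, so it is built.
Family 1: others sum to 86; max(0, 79 - 86) = 0.
Family 2: others sum to 65; max(0, 79 - 65) = 14.
Family 3: others sum to 63; max(0, 79 - 63) = 16.
Family 4: others sum to 76; max(0, 79 - 76) = 3.
Family 5: others sum to 66; max(0, 79 - 66) = 13.
Total collected = 0 + 14 + 16 + 3 + 13 = 46.

46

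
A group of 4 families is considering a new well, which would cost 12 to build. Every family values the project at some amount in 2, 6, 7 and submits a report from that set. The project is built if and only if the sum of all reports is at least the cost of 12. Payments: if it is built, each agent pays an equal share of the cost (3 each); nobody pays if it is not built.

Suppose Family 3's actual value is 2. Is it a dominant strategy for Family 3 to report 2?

Check each profile of the others' reports and compare truth against every alternative report.
Others report (2, 2, 2): truth gives 0, best alternative gives -1.
Others report (2, 2, 6): truth gives -1, best alternative gives -1.
Others report (2, 2, 7): truth gives -1, best alternative gives -1.
Others report (2, 6, 2): truth gives -1, best alternative gives -1.
Others report (2, 6, 6): truth gives -1, best alternative gives -1.
Others report (2, 6, 7): truth gives -1, best alternative gives -1.
(Remaining 21 profiles checked similarly; truth is weakly best in each.)
In every case the truthful report is at least as good as any alternative, so it is a dominant strategy.

Yes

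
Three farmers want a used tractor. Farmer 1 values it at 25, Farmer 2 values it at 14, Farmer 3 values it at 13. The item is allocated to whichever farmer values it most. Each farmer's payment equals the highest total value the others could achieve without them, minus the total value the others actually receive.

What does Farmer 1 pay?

14

Farmer 1 has the highest value and receives the item.
Without Farmer 1, the item would go to the next-highest value, 14, so the others could achieve 14.
With Farmer 1 present and winning, the others receive nothing, so their total is 0.
Payment = 14 - 0 = 14.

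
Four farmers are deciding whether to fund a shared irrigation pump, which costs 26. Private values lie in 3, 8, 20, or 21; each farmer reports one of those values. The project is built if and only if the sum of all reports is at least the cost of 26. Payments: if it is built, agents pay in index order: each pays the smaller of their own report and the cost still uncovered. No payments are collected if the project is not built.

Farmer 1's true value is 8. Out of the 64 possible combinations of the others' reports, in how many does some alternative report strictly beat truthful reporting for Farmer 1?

57

Others report (3, 3, 20): truth gives 0; report 3 gives 5 > 0. Violating.
Others report (3, 3, 21): truth gives 0; report 3 gives 5 > 0. Violating.
Others report (3, 8, 20): truth gives 0; report 3 gives 5 > 0. Violating.
Others report (3, 8, 21): truth gives 0; report 3 gives 5 > 0. Violating.
Others report (3, 3, 3): truth gives 0; no alternative beats it.
Others report (3, 3, 8): truth gives 0; no alternative beats it.
(Checking all 64 profiles: 57 have a profitable deviation, 7 do not.)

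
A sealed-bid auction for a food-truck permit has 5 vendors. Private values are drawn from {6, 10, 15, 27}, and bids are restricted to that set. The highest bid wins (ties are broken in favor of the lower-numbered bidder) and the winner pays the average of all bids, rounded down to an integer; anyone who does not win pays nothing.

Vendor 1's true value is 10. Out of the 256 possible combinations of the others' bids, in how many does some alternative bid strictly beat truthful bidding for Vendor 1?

4

Others bid (6, 6, 6, 15): truth gives 0; bid 15 gives 1 > 0. Violating.
Others bid (6, 6, 15, 6): truth gives 0; bid 15 gives 1 > 0. Violating.
Others bid (6, 15, 6, 6): truth gives 0; bid 15 gives 1 > 0. Violating.
Others bid (15, 6, 6, 6): truth gives 0; bid 15 gives 1 > 0. Violating.
Others bid (6, 6, 6, 6): truth gives 4; no alternative beats it.
Others bid (6, 6, 6, 10): truth gives 3; no alternative beats it.
(Checking all 256 profiles: 4 have a profitable deviation, 252 do not.)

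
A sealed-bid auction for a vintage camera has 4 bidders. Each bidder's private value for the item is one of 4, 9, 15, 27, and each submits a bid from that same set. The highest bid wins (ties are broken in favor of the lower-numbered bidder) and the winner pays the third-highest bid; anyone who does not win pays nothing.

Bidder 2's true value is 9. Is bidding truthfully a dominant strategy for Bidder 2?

Consider the case where Bidder 1 bids 4, Bidder 3 bids 4 and Bidder 4 bids 15.
Truthful bid 9: loses, pays 0, utility 0.
Bid 15 instead: wins, pays 4, utility 9 - 4 = 5.
Since 5 > 0, bidding 15 is strictly better here, so truthful bidding is not dominant.

No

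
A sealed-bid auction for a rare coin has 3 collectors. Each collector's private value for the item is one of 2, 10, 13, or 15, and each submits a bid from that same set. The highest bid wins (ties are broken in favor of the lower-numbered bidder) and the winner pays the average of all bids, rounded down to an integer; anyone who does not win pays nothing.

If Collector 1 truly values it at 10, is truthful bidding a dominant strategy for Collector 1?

Consider the case where Collector 2 bids 2 and Collector 3 bids 2.
Truthful bid 10: wins, pays 4, utility 10 - 4 = 6.
Bid 2 instead: wins, pays 2, utility 10 - 2 = 8.
Since 8 > 6, bidding 2 is strictly better here, so truthful bidding is not dominant.

No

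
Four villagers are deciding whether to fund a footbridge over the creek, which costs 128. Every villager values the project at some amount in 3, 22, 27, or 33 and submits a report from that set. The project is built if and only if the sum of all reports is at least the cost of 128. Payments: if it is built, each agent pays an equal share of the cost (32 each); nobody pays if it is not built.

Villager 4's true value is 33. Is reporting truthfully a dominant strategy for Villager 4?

Check each profile of the others' reports and compare truth against every alternative report.
Others report (33, 33, 33): truth gives 1, best alternative gives 0.
Others report (3, 3, 3): truth gives 0, best alternative gives 0.
Others report (3, 3, 22): truth gives 0, best alternative gives 0.
Others report (3, 3, 27): truth gives 0, best alternative gives 0.
Others report (3, 3, 33): truth gives 0, best alternative gives 0.
Others report (3, 22, 3): truth gives 0, best alternative gives 0.
(Remaining 58 profiles checked similarly; truth is weakly best in each.)
In every case the truthful report is at least as good as any alternative, so it is a dominant strategy.

Yes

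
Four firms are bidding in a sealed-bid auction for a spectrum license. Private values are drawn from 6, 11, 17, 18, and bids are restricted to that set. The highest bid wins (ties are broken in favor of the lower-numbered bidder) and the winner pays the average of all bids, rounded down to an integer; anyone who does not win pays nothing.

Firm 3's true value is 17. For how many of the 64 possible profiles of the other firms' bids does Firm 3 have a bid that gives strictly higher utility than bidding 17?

Others bid (6, 6, 6): truth gives 9; bid 11 gives 10 > 9. Violating.
Others bid (6, 6, 11): truth gives 7; bid 11 gives 9 > 7. Violating.
Others bid (6, 6, 18): truth gives 0; bid 18 gives 5 > 0. Violating.
Others bid (6, 11, 18): truth gives 0; bid 18 gives 4 > 0. Violating.
Others bid (6, 6, 17): truth gives 6; no alternative beats it.
Others bid (6, 11, 6): truth gives 7; no alternative beats it.
(Checking all 64 profiles: 24 have a profitable deviation, 40 do not.)

24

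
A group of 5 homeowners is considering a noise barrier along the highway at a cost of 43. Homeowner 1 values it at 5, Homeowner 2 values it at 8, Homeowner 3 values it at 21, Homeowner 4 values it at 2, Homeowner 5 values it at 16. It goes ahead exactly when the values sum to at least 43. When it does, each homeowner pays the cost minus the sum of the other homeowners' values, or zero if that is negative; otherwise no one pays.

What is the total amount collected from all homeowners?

Total value 52 ≥ cost 43, so it is built.
Homeowner 1: others sum to 47; max(0, 43 - 47) = 0.
Homeowner 2: others sum to 44; max(0, 43 - 44) = 0.
Homeowner 3: others sum to 31; max(0, 43 - 31) = 12.
Homeowner 4: others sum to 50; max(0, 43 - 50) = 0.
Homeowner 5: others sum to 36; max(0, 43 - 36) = 7.
Total collected = 0 + 0 + 12 + 0 + 7 = 19.

19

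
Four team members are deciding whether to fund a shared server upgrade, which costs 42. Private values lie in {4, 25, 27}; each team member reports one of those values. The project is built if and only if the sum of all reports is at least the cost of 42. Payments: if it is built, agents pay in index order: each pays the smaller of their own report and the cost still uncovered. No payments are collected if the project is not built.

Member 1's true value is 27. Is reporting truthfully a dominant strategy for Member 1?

No

Consider the case where Member 2 reports 4, Member 3 reports 4 and Member 4 reports 25.
Truthful report 27: project built, pays 27, utility 27 - 27 = 0.
Report 25 instead: project built, pays 25, utility 27 - 25 = 2.
Since 2 > 0, reporting 25 is strictly better here, so truthful reporting is not dominant.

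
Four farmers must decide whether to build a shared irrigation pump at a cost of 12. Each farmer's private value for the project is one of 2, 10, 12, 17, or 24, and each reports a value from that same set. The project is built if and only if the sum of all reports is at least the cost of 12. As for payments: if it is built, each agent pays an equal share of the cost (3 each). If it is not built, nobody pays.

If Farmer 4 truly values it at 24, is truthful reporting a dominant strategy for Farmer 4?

Yes

Check each profile of the others' reports and compare truth against every alternative report.
Others report (2, 2, 2): truth gives 21, best alternative gives 21.
Others report (2, 2, 10): truth gives 21, best alternative gives 21.
Others report (2, 2, 12): truth gives 21, best alternative gives 21.
Others report (2, 2, 17): truth gives 21, best alternative gives 21.
Others report (2, 2, 24): truth gives 21, best alternative gives 21.
Others report (2, 10, 2): truth gives 21, best alternative gives 21.
(Remaining 119 profiles checked similarly; truth is weakly best in each.)
In every case the truthful report is at least as good as any alternative, so it is a dominant strategy.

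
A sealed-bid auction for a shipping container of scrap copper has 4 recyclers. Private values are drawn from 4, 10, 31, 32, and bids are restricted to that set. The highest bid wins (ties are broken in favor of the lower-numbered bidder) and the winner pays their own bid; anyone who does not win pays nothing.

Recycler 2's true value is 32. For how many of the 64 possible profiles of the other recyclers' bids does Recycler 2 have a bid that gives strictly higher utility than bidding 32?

18

Others bid (4, 4, 4): truth gives 0; bid 10 gives 22 > 0. Violating.
Others bid (4, 4, 10): truth gives 0; bid 10 gives 22 > 0. Violating.
Others bid (4, 4, 31): truth gives 0; bid 31 gives 1 > 0. Violating.
Others bid (4, 10, 4): truth gives 0; bid 10 gives 22 > 0. Violating.
Others bid (4, 4, 32): truth gives 0; no alternative beats it.
Others bid (4, 10, 32): truth gives 0; no alternative beats it.
(Checking all 64 profiles: 18 have a profitable deviation, 46 do not.)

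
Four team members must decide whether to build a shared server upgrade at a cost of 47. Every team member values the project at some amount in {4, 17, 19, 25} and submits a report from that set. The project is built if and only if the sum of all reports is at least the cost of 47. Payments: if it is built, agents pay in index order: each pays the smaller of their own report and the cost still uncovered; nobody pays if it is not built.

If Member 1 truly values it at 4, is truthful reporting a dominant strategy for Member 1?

Check each profile of the others' reports and compare truth against every alternative report.
Others report (4, 4, 25): truth gives 0, best alternative gives -13.
Others report (4, 17, 17): truth gives 0, best alternative gives -13.
Others report (4, 17, 19): truth gives 0, best alternative gives -13.
Others report (4, 17, 25): truth gives 0, best alternative gives -13.
Others report (4, 19, 17): truth gives 0, best alternative gives -13.
Others report (4, 19, 19): truth gives 0, best alternative gives -13.
(Remaining 58 profiles checked similarly; truth is weakly best in each.)
In every case the truthful report is at least as good as any alternative, so it is a dominant strategy.

Yes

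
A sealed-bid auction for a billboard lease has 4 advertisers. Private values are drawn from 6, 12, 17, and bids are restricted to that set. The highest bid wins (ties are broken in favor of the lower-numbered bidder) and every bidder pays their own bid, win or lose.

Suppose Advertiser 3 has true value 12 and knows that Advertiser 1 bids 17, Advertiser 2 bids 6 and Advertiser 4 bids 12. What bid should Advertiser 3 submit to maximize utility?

Bid 6: loses but pays 6, utility -6.
Bid 12: loses but pays 12, utility -12.
Bid 17: loses but pays 17, utility -17.
The best choice is 6 with utility -6.

6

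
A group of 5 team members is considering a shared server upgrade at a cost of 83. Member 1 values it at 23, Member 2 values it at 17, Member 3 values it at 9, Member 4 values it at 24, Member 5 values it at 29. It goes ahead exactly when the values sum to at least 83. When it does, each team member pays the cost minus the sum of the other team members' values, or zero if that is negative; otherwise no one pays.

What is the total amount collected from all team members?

Total value 102 ≥ cost 83, so it is built.
Member 1: others sum to 79; max(0, 83 - 79) = 4.
Member 2: others sum to 85; max(0, 83 - 85) = 0.
Member 3: others sum to 93; max(0, 83 - 93) = 0.
Member 4: others sum to 78; max(0, 83 - 78) = 5.
Member 5: others sum to 73; max(0, 83 - 73) = 10.
Total collected = 4 + 0 + 0 + 5 + 10 = 19.

19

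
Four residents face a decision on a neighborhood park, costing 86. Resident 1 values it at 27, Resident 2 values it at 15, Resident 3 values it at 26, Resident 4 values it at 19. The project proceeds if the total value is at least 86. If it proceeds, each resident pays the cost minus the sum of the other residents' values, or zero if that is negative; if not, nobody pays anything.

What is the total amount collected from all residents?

Total value 87 ≥ cost 86, so it is built.
Resident 1: others sum to 60; max(0, 86 - 60) = 26.
Resident 2: others sum to 72; max(0, 86 - 72) = 14.
Resident 3: others sum to 61; max(0, 86 - 61) = 25.
Resident 4: others sum to 68; max(0, 86 - 68) = 18.
Total collected = 26 + 14 + 25 + 18 = 83.

83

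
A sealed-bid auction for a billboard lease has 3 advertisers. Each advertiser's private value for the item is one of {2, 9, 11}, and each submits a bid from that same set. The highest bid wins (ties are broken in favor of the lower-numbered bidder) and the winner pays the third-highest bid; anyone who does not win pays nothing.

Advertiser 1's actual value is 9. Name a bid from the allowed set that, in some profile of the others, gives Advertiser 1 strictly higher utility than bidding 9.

11

Suppose Advertiser 2 bids 2 and Advertiser 3 bids 11.
Bid 9: loses, pays 0, utility 0.
Bid 11: wins, pays 2, utility 9 - 2 = 7.
So bidding 11 beats truth here (7 > 0).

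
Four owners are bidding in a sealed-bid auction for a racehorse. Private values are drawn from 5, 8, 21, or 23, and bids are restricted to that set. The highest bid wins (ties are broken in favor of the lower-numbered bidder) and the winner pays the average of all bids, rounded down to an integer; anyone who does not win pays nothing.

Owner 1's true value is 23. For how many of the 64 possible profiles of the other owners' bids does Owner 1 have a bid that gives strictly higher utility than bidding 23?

Others bid (5, 5, 5): truth gives 14; bid 5 gives 18 > 14. Violating.
Others bid (5, 5, 8): truth gives 13; bid 8 gives 17 > 13. Violating.
Others bid (5, 8, 5): truth gives 13; bid 8 gives 17 > 13. Violating.
Others bid (5, 8, 8): truth gives 12; bid 8 gives 16 > 12. Violating.
Others bid (5, 5, 21): truth gives 10; no alternative beats it.
Others bid (5, 5, 23): truth gives 9; no alternative beats it.
(Checking all 64 profiles: 20 have a profitable deviation, 44 do not.)

20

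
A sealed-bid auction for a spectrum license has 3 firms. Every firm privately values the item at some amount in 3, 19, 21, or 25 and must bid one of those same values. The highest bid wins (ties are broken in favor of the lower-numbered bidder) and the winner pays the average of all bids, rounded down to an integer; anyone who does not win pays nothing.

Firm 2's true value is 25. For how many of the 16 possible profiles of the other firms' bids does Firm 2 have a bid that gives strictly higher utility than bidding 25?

6

Others bid (3, 3): truth gives 15; bid 19 gives 17 > 15. Violating.
Others bid (3, 19): truth gives 10; bid 19 gives 12 > 10. Violating.
Others bid (3, 21): truth gives 9; bid 21 gives 10 > 9. Violating.
Others bid (19, 3): truth gives 10; bid 21 gives 11 > 10. Violating.
Others bid (3, 25): truth gives 8; no alternative beats it.
Others bid (19, 25): truth gives 2; no alternative beats it.
(Checking all 16 profiles: 6 have a profitable deviation, 10 do not.)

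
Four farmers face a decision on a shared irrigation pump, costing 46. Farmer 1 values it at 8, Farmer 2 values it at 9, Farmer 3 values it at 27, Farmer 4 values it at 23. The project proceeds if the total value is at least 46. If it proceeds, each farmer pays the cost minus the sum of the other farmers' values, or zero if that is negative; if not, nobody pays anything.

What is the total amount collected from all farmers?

8

Total value 67 ≥ cost 46, so it is built.
Farmer 1: others sum to 59; max(0, 46 - 59) = 0.
Farmer 2: others sum to 58; max(0, 46 - 58) = 0.
Farmer 3: others sum to 40; max(0, 46 - 40) = 6.
Farmer 4: others sum to 44; max(0, 46 - 44) = 2.
Total collected = 0 + 0 + 6 + 2 = 8.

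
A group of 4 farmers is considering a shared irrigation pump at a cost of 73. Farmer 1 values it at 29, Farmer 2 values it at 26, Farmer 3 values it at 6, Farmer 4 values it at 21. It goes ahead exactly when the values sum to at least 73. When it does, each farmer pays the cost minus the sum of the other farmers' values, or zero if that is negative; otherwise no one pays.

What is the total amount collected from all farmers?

49

Total value 82 ≥ cost 73, so it is built.
Farmer 1: others sum to 53; max(0, 73 - 53) = 20.
Farmer 2: others sum to 56; max(0, 73 - 56) = 17.
Farmer 3: others sum to 76; max(0, 73 - 76) = 0.
Farmer 4: others sum to 61; max(0, 73 - 61) = 12.
Total collected = 20 + 17 + 0 + 12 = 49.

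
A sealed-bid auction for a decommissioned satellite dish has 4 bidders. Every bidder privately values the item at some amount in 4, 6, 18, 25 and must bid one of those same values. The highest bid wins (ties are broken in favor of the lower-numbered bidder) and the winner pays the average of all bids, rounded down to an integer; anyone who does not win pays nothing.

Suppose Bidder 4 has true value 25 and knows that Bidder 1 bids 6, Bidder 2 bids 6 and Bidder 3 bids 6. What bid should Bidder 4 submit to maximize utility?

Bid 4: loses, pays 0, utility 0.
Bid 6: loses, pays 0, utility 0.
Bid 18: wins, pays 9, utility 25 - 9 = 16.
Bid 25: wins, pays 10, utility 25 - 10 = 15.
The best choice is 18 with utility 16.

18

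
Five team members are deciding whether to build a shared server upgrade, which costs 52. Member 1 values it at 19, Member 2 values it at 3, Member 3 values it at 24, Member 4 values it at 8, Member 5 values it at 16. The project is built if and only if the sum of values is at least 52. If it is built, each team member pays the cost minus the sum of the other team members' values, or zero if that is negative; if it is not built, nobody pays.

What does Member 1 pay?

Total value 70 ≥ cost 52, so the project is built.
The other team members' values sum to 51.
Cost minus that sum is 52 - 51 = 1.

1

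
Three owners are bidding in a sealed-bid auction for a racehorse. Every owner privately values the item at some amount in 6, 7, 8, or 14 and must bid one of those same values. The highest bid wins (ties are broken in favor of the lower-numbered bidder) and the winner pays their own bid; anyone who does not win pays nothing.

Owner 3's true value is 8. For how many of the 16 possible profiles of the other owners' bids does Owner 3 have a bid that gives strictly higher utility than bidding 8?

1

Others bid (6, 6): truth gives 0; bid 7 gives 1 > 0. Violating.
Others bid (6, 7): truth gives 0; no alternative beats it.
Others bid (6, 8): truth gives 0; no alternative beats it.
(Checking all 16 profiles: 1 has a profitable deviation, 15 do not.)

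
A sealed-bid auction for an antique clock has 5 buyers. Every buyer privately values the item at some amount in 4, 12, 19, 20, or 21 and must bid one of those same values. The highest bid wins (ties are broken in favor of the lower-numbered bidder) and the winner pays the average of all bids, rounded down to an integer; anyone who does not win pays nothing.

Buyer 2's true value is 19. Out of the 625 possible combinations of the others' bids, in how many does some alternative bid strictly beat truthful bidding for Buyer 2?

393

Others bid (4, 4, 4, 4): truth gives 12; bid 12 gives 14 > 12. Violating.
Others bid (4, 4, 4, 12): truth gives 11; bid 12 gives 12 > 11. Violating.
Others bid (4, 4, 4, 20): truth gives 0; bid 20 gives 9 > 0. Violating.
Others bid (4, 4, 4, 21): truth gives 0; bid 21 gives 9 > 0. Violating.
Others bid (4, 4, 4, 19): truth gives 9; no alternative beats it.
Others bid (4, 4, 12, 19): truth gives 8; no alternative beats it.
(Checking all 625 profiles: 393 have a profitable deviation, 232 do not.)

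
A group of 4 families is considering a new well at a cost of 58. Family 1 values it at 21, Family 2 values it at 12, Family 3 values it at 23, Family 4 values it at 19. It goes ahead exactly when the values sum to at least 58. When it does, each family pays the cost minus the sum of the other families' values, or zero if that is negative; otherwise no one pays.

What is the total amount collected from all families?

12

Total value 75 ≥ cost 58, so it is built.
Family 1: others sum to 54; max(0, 58 - 54) = 4.
Family 2: others sum to 63; max(0, 58 - 63) = 0.
Family 3: others sum to 52; max(0, 58 - 52) = 6.
Family 4: others sum to 56; max(0, 58 - 56) = 2.
Total collected = 4 + 0 + 6 + 2 = 12.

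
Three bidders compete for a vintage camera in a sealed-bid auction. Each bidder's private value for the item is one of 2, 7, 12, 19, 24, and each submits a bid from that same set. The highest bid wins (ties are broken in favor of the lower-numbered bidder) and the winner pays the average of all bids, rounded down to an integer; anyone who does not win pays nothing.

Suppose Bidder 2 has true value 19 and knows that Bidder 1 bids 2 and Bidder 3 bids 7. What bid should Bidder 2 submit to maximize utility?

Bid 2: loses, pays 0, utility 0.
Bid 7: wins, pays 5, utility 19 - 5 = 14.
Bid 12: wins, pays 7, utility 19 - 7 = 12.
Bid 19: wins, pays 9, utility 19 - 9 = 10.
Bid 24: wins, pays 11, utility 19 - 11 = 8.
The best choice is 7 with utility 14.

7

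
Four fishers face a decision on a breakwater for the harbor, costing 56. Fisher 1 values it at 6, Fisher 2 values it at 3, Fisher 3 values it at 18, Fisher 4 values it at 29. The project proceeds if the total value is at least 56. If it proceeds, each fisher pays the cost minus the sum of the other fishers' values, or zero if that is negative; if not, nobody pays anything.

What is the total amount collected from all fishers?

Total value 56 ≥ cost 56, so it is built.
Fisher 1: others sum to 50; max(0, 56 - 50) = 6.
Fisher 2: others sum to 53; max(0, 56 - 53) = 3.
Fisher 3: others sum to 38; max(0, 56 - 38) = 18.
Fisher 4: others sum to 27; max(0, 56 - 27) = 29.
Total collected = 6 + 3 + 18 + 29 = 56.

56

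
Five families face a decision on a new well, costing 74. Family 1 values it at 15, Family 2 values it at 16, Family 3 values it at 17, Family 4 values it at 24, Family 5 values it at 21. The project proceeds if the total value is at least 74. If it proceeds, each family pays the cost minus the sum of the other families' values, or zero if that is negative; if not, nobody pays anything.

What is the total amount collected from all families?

7

Total value 93 ≥ cost 74, so it is built.
Family 1: others sum to 78; max(0, 74 - 78) = 0.
Family 2: others sum to 77; max(0, 74 - 77) = 0.
Family 3: others sum to 76; max(0, 74 - 76) = 0.
Family 4: others sum to 69; max(0, 74 - 69) = 5.
Family 5: others sum to 72; max(0, 74 - 72) = 2.
Total collected = 0 + 0 + 0 + 5 + 2 = 7.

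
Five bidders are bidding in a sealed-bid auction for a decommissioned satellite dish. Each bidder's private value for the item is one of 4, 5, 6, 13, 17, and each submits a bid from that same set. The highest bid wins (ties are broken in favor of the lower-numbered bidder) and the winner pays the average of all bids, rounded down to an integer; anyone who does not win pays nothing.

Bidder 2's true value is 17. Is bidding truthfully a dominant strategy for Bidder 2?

Consider the case where Bidder 1 bids 4, Bidder 3 bids 4, Bidder 4 bids 4 and Bidder 5 bids 4.
Truthful bid 17: wins, pays 6, utility 17 - 6 = 11.
Bid 5 instead: wins, pays 4, utility 17 - 4 = 13.
Since 13 > 11, bidding 5 is strictly better here, so truthful bidding is not dominant.

No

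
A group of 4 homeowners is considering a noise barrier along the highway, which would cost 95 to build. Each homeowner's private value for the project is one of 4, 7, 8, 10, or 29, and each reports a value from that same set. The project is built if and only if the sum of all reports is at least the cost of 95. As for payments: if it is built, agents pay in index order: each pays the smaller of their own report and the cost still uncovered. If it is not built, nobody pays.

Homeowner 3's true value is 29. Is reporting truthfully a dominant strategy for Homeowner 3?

Consider the case where Homeowner 1 reports 29, Homeowner 2 reports 29 and Homeowner 4 reports 29.
Truthful report 29: project built, pays 29, utility 29 - 29 = 0.
Report 8 instead: project built, pays 8, utility 29 - 8 = 21.
Since 21 > 0, reporting 8 is strictly better here, so truthful reporting is not dominant.

No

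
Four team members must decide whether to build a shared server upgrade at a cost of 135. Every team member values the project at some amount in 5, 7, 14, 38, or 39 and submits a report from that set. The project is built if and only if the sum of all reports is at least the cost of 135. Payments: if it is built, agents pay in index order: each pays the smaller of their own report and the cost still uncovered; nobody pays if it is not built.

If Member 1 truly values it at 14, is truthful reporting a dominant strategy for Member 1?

Yes

Check each profile of the others' reports and compare truth against every alternative report.
Others report (5, 5, 5): truth gives 0, best alternative gives 0.
Others report (5, 5, 7): truth gives 0, best alternative gives 0.
Others report (5, 5, 14): truth gives 0, best alternative gives 0.
Others report (5, 5, 38): truth gives 0, best alternative gives 0.
Others report (5, 5, 39): truth gives 0, best alternative gives 0.
Others report (5, 7, 5): truth gives 0, best alternative gives 0.
(Remaining 119 profiles checked similarly; truth is weakly best in each.)
In every case the truthful report is at least as good as any alternative, so it is a dominant strategy.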